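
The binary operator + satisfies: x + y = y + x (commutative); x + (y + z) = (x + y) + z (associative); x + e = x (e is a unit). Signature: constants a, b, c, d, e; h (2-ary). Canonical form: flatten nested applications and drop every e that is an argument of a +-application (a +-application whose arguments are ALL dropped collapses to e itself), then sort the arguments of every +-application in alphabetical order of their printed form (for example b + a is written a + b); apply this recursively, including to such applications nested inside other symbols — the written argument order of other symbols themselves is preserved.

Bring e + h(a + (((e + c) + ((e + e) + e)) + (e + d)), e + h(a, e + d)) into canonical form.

Inside:  h(a + (((e + c) + ((e + e) + e)) + (e + d)), e + h(a, e + d))  →  h(a + c + d, h(a, d))
Drop the unit:  drop e
Sort arguments:  h(a + c + d, h(a, d))

Answer: h(a + c + d, h(a, d))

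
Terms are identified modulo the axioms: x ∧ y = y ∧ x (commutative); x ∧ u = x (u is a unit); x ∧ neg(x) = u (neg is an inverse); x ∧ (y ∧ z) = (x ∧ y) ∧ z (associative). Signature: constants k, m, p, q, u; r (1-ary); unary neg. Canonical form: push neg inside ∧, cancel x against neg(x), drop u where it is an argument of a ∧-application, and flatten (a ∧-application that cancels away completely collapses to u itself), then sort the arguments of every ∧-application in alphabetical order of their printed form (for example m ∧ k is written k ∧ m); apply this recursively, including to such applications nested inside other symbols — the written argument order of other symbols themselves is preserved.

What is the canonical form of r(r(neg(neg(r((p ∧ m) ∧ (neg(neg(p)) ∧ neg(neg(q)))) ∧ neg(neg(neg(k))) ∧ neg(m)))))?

Answer: r(r(neg(k) ∧ neg(m) ∧ r(m ∧ p ∧ p ∧ q)))

Derivation:
Work inside:  r((p ∧ m) ∧ (neg(neg(p)) ∧ neg(neg(q)))) ∧ neg(neg(neg(k))) ∧ neg(m)
Push neg inside:  distribute neg over ∧ and collapse double neg
Collect terms:  r(m ∧ p ∧ p ∧ q) ∧ neg(k) ∧ neg(m)
Sort:  neg(k) ∧ neg(m) ∧ r(m ∧ p ∧ p ∧ q)
Rebuild:  r(r(neg(k) ∧ neg(m) ∧ r(m ∧ p ∧ p ∧ q)))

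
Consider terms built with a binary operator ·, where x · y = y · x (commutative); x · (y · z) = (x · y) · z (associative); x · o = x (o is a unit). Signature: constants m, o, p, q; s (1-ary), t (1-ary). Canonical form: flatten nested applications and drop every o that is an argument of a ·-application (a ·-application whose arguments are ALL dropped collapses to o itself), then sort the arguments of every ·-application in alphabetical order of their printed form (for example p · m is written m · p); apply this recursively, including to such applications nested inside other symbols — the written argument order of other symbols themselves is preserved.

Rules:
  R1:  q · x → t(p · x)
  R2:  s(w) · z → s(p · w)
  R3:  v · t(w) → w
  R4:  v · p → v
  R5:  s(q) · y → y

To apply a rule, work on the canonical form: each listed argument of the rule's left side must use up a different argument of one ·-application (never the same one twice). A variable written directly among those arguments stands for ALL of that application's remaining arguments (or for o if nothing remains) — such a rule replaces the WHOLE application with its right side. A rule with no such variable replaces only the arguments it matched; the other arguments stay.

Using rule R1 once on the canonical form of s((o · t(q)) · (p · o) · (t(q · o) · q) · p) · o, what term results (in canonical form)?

Answer: s(t(p · p · p · t(q) · t(q)))

Derivation:
Canonical form:  s(p · p · q · t(q) · t(q))
R1 matches:  uses q;  x := p · p · t(q) · t(q)
Every leftover argument binds to the variable; the entire application is replaced.
Giving:  s(t(p · p · p · t(q) · t(q)))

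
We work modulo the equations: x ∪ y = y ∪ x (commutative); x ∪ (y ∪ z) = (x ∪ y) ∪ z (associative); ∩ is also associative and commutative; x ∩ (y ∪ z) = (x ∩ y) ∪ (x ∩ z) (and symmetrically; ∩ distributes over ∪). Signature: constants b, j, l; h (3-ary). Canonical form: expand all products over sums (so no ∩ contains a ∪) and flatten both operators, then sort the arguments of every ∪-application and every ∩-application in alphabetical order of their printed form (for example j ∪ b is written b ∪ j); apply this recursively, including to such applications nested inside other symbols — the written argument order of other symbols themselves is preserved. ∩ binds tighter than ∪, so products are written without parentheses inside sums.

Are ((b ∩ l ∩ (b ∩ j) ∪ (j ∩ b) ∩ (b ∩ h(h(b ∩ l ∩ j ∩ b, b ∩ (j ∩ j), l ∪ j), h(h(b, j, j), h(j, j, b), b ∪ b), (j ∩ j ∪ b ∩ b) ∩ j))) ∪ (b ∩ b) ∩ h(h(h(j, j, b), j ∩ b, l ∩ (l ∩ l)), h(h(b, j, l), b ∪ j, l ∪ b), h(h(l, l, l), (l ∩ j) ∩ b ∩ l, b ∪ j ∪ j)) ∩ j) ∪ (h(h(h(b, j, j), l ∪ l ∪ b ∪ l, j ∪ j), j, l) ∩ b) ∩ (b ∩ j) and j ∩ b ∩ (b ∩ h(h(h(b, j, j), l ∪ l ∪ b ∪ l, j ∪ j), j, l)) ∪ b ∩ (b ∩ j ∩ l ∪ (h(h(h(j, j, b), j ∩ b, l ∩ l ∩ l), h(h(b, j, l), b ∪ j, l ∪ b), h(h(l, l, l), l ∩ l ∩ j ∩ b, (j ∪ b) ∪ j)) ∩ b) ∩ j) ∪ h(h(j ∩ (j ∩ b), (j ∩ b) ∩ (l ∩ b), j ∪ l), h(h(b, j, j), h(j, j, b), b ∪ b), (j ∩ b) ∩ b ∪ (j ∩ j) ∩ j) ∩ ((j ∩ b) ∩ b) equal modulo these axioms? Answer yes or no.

Answer: no — b ∩ b ∩ h(h(b ∩ b ∩ j ∩ l, b ∩ j ∩ j, j ∪ l), h(h(b, j, j), h(j, j, b), b ∪ b), b ∩ b ∩ j ∪ j ∩ j ∩ j) ∩ j ∪ b ∩ b ∩ h(h(h(b, j, j), b ∪ l ∪ l ∪ l, j ∪ j), j, l) ∩ j ∪ b ∩ b ∩ h(h(h(j, j, b), b ∩ j, l ∩ l ∩ l), h(h(b, j, l), b ∪ j, b ∪ l), h(h(l, l, l), b ∩ j ∩ l ∩ l, b ∪ j ∪ j)) ∩ j ∪ b ∩ b ∩ j ∩ l vs b ∩ b ∩ h(h(b ∩ j ∩ j, b ∩ b ∩ j ∩ l, j ∪ l), h(h(b, j, j), h(j, j, b), b ∪ b), b ∩ b ∩ j ∪ j ∩ j ∩ j) ∩ j ∪ b ∩ b ∩ h(h(h(b, j, j), b ∪ l ∪ l ∪ l, j ∪ j), j, l) ∩ j ∪ b ∩ b ∩ h(h(h(j, j, b), b ∩ j, l ∩ l ∩ l), h(h(b, j, l), b ∪ j, b ∪ l), h(h(l, l, l), b ∩ j ∩ l ∩ l, b ∪ j ∪ j)) ∩ j ∪ b ∩ b ∩ j ∩ l

Derivation:
Left:  ((b ∩ l ∩ (b ∩ j) ∪ (j ∩ b) ∩ (b ∩ h(h(b ∩ l ∩ j ∩ b, b ∩ (j ∩ j), l ∪ j), h(h(b, j, j), h(j, j, b), b ∪ b), (j ∩ j ∪ b ∩ b) ∩ j))) ∪ (b ∩ b) ∩ h(h(h(j, j, b), j ∩ b, l ∩ (l ∩ l)), h(h(b, j, l), b ∪ j, l ∪ b), h(h(l, l, l), (l ∩ j) ∩ b ∩ l, b ∪ j ∪ j)) ∩ j) ∪ (h(h(h(b, j, j), l ∪ l ∪ b ∪ l, j ∪ j), j, l) ∩ b) ∩ (b ∩ j)
  Distribute:  b ∩ b ∩ j ∩ l ∪ b ∩ b ∩ h(h(b ∩ b ∩ j ∩ l, b ∩ j ∩ j, j ∪ l), h(h(b, j, j), h(j, j, b), b ∪ b), b ∩ b ∩ j ∪ j ∩ j ∩ j) ∩ j ∪ b ∩ b ∩ h(h(h(j, j, b), b ∩ j, l ∩ l ∩ l), h(h(b, j, l), b ∪ j, b ∪ l), h(h(l, l, l), b ∩ j ∩ l ∩ l, b ∪ j ∪ j)) ∩ j ∪ b ∩ b ∩ h(h(h(b, j, j), b ∪ l ∪ l ∪ l, j ∪ j), j, l) ∩ j
  Sort arguments:  b ∩ b ∩ h(h(b ∩ b ∩ j ∩ l, b ∩ j ∩ j, j ∪ l), h(h(b, j, j), h(j, j, b), b ∪ b), b ∩ b ∩ j ∪ j ∩ j ∩ j) ∩ j ∪ b ∩ b ∩ h(h(h(b, j, j), b ∪ l ∪ l ∪ l, j ∪ j), j, l) ∩ j ∪ b ∩ b ∩ h(h(h(j, j, b), b ∩ j, l ∩ l ∩ l), h(h(b, j, l), b ∪ j, b ∪ l), h(h(l, l, l), b ∩ j ∩ l ∩ l, b ∪ j ∪ j)) ∩ j ∪ b ∩ b ∩ j ∩ l
Right:  j ∩ b ∩ (b ∩ h(h(h(b, j, j), l ∪ l ∪ b ∪ l, j ∪ j), j, l)) ∪ b ∩ (b ∩ j ∩ l ∪ (h(h(h(j, j, b), j ∩ b, l ∩ l ∩ l), h(h(b, j, l), b ∪ j, l ∪ b), h(h(l, l, l), l ∩ l ∩ j ∩ b, (j ∪ b) ∪ j)) ∩ b) ∩ j) ∪ h(h(j ∩ (j ∩ b), (j ∩ b) ∩ (l ∩ b), j ∪ l), h(h(b, j, j), h(j, j, b), b ∪ b), (j ∩ b) ∩ b ∪ (j ∩ j) ∩ j) ∩ ((j ∩ b) ∩ b)
  Expand:  b ∩ b ∩ h(h(h(b, j, j), b ∪ l ∪ l ∪ l, j ∪ j), j, l) ∩ j ∪ b ∩ b ∩ j ∩ l ∪ b ∩ b ∩ h(h(h(j, j, b), b ∩ j, l ∩ l ∩ l), h(h(b, j, l), b ∪ j, b ∪ l), h(h(l, l, l), b ∩ j ∩ l ∩ l, b ∪ j ∪ j)) ∩ j ∪ b ∩ b ∩ h(h(b ∩ j ∩ j, b ∩ b ∩ j ∩ l, j ∪ l), h(h(b, j, j), h(j, j, b), b ∪ b), b ∩ b ∩ j ∪ j ∩ j ∩ j) ∩ j
  Sort:  b ∩ b ∩ h(h(b ∩ j ∩ j, b ∩ b ∩ j ∩ l, j ∪ l), h(h(b, j, j), h(j, j, b), b ∪ b), b ∩ b ∩ j ∪ j ∩ j ∩ j) ∩ j ∪ b ∩ b ∩ h(h(h(b, j, j), b ∪ l ∪ l ∪ l, j ∪ j), j, l) ∩ j ∪ b ∩ b ∩ h(h(h(j, j, b), b ∩ j, l ∩ l ∩ l), h(h(b, j, l), b ∪ j, b ∪ l), h(h(l, l, l), b ∩ j ∩ l ∩ l, b ∪ j ∪ j)) ∩ j ∪ b ∩ b ∩ j ∩ l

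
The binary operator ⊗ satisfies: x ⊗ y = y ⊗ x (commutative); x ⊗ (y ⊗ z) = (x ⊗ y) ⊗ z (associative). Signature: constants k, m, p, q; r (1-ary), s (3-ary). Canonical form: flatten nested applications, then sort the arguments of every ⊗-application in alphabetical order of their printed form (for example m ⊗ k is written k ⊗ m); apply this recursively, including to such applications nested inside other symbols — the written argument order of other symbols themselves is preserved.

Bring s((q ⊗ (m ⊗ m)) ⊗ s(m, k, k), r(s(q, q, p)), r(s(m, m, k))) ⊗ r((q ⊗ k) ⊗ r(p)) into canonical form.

Answer: r(k ⊗ q ⊗ r(p)) ⊗ s(m ⊗ m ⊗ q ⊗ s(m, k, k), r(s(q, q, p)), r(s(m, m, k)))

Derivation:
Simplify inside:  s((q ⊗ (m ⊗ m)) ⊗ s(m, k, k), r(s(q, q, p)), r(s(m, m, k)))  →  s(m ⊗ m ⊗ q ⊗ s(m, k, k), r(s(q, q, p)), r(s(m, m, k)))
Canonicalize subterm:  r((q ⊗ k) ⊗ r(p))  →  r(k ⊗ q ⊗ r(p))
Sort:  r(k ⊗ q ⊗ r(p)) ⊗ s(m ⊗ m ⊗ q ⊗ s(m, k, k), r(s(q, q, p)), r(s(m, m, k)))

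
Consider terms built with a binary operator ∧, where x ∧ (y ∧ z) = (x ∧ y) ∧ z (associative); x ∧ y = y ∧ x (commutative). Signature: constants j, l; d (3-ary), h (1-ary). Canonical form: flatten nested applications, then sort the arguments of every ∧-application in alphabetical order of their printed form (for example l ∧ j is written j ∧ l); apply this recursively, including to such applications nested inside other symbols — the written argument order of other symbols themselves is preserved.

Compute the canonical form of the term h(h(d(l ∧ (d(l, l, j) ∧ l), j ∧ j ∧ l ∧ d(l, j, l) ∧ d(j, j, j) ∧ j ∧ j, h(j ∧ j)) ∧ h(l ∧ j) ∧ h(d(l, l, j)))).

Answer: h(h(d(d(l, l, j) ∧ l ∧ l, d(j, j, j) ∧ d(l, j, l) ∧ j ∧ j ∧ j ∧ j ∧ l, h(j ∧ j)) ∧ h(d(l, l, j)) ∧ h(j ∧ l)))

Derivation:
Focus inside:  d(l ∧ (d(l, l, j) ∧ l), j ∧ j ∧ l ∧ d(l, j, l) ∧ d(j, j, j) ∧ j ∧ j, h(j ∧ j)) ∧ h(l ∧ j) ∧ h(d(l, l, j))
Inside:  d(l ∧ (d(l, l, j) ∧ l), j ∧ j ∧ l ∧ d(l, j, l) ∧ d(j, j, j) ∧ j ∧ j, h(j ∧ j))  →  d(d(l, l, j) ∧ l ∧ l, d(j, j, j) ∧ d(l, j, l) ∧ j ∧ j ∧ j ∧ j ∧ l, h(j ∧ j))
Simplify inside:  h(l ∧ j)  →  h(j ∧ l)
Order the arguments:  d(d(l, l, j) ∧ l ∧ l, d(j, j, j) ∧ d(l, j, l) ∧ j ∧ j ∧ j ∧ j ∧ l, h(j ∧ j)) ∧ h(d(l, l, j)) ∧ h(j ∧ l)
Rebuild:  h(h(d(d(l, l, j) ∧ l ∧ l, d(j, j, j) ∧ d(l, j, l) ∧ j ∧ j ∧ j ∧ j ∧ l, h(j ∧ j)) ∧ h(d(l, l, j)) ∧ h(j ∧ l)))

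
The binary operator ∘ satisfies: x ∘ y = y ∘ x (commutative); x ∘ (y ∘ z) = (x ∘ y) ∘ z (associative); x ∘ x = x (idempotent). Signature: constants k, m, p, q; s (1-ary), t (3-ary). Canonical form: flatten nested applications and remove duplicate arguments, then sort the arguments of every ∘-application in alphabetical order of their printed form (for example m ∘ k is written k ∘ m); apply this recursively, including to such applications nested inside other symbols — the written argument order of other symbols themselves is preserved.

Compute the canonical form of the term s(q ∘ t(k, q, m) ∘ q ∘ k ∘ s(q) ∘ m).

Work inside:  q ∘ t(k, q, m) ∘ q ∘ k ∘ s(q) ∘ m
Idempotence:  drop duplicate q
Sort arguments:  k ∘ m ∘ q ∘ s(q) ∘ t(k, q, m)
Rebuild:  s(k ∘ m ∘ q ∘ s(q) ∘ t(k, q, m))

Answer: s(k ∘ m ∘ q ∘ s(q) ∘ t(k, q, m))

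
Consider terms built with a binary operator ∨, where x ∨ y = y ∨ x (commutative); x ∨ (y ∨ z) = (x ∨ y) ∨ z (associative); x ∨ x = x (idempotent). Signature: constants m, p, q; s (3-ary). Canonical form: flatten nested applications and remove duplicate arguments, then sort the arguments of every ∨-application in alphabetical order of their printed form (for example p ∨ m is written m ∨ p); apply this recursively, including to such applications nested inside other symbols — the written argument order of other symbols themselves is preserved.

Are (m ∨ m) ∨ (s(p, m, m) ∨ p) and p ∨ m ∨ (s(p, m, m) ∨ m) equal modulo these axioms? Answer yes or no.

Left:  (m ∨ m) ∨ (s(p, m, m) ∨ p)
  Merge nested applications:  m ∨ m ∨ s(p, m, m) ∨ p
  Idempotence:  drop duplicate m
  Sort:  m ∨ p ∨ s(p, m, m)
Right:  p ∨ m ∨ (s(p, m, m) ∨ m)
  Un-nest:  p ∨ m ∨ s(p, m, m) ∨ m
  Drop duplicates:  drop duplicate m
  Sort arguments:  m ∨ p ∨ s(p, m, m)

Answer: yes — both canonical forms are m ∨ p ∨ s(p, m, m)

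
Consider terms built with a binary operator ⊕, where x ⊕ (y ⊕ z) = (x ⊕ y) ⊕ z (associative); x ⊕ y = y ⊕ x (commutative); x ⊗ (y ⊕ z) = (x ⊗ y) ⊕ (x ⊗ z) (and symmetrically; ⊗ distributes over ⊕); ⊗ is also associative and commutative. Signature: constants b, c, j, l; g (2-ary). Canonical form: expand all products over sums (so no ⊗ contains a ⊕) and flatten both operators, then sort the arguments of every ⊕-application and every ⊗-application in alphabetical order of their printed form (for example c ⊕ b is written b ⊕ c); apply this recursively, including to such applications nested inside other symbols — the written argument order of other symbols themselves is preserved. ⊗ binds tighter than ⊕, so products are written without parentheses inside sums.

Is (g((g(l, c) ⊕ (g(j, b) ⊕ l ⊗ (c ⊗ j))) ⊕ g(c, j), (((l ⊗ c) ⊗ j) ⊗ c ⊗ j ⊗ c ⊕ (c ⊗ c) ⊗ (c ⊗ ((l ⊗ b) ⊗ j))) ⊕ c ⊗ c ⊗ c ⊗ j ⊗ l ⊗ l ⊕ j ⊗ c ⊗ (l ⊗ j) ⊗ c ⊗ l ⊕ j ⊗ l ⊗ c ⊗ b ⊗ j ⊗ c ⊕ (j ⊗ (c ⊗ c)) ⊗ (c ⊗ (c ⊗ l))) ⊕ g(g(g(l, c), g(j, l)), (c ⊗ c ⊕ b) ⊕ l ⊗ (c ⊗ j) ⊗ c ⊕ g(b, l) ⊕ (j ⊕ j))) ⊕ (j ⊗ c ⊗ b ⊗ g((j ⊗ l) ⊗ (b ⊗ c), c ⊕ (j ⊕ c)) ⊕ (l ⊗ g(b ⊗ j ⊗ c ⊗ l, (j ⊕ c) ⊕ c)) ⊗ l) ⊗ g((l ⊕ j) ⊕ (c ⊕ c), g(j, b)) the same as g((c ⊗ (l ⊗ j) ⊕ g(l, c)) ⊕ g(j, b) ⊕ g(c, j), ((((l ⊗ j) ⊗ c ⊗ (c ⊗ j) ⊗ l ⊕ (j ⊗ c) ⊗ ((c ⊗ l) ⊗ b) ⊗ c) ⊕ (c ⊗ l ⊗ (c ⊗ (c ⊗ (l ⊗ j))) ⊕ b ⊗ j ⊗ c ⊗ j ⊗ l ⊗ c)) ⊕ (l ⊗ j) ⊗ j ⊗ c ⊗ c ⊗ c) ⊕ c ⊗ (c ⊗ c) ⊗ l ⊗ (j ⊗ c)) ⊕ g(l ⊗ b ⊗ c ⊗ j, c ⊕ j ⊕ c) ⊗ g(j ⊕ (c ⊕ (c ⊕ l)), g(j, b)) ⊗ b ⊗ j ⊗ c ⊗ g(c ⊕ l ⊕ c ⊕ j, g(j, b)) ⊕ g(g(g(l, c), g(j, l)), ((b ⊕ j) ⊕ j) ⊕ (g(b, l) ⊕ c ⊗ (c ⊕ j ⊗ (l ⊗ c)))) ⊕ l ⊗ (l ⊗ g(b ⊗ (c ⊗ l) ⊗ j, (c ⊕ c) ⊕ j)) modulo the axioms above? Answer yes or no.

Answer: no — b ⊗ c ⊗ g(b ⊗ c ⊗ j ⊗ l, c ⊕ c ⊕ j) ⊗ g(c ⊕ c ⊕ j ⊕ l, g(j, b)) ⊗ j ⊕ g(b ⊗ c ⊗ j ⊗ l, c ⊕ c ⊕ j) ⊗ g(c ⊕ c ⊕ j ⊕ l, g(j, b)) ⊗ l ⊗ l ⊕ g(c ⊗ j ⊗ l ⊕ g(c, j) ⊕ g(j, b) ⊕ g(l, c), b ⊗ c ⊗ c ⊗ c ⊗ j ⊗ l ⊕ b ⊗ c ⊗ c ⊗ j ⊗ j ⊗ l ⊕ c ⊗ c ⊗ c ⊗ c ⊗ j ⊗ l ⊕ c ⊗ c ⊗ c ⊗ j ⊗ j ⊗ l ⊕ c ⊗ c ⊗ c ⊗ j ⊗ l ⊗ l ⊕ c ⊗ c ⊗ j ⊗ j ⊗ l ⊗ l) ⊕ g(g(g(l, c), g(j, l)), b ⊕ c ⊗ c ⊕ c ⊗ c ⊗ j ⊗ l ⊕ g(b, l) ⊕ j ⊕ j) vs b ⊗ c ⊗ g(b ⊗ c ⊗ j ⊗ l, c ⊕ c ⊕ j) ⊗ g(c ⊕ c ⊕ j ⊕ l, g(j, b)) ⊗ g(c ⊕ c ⊕ j ⊕ l, g(j, b)) ⊗ j ⊕ g(b ⊗ c ⊗ j ⊗ l, c ⊕ c ⊕ j) ⊗ l ⊗ l ⊕ g(c ⊗ j ⊗ l ⊕ g(c, j) ⊕ g(j, b) ⊕ g(l, c), b ⊗ c ⊗ c ⊗ c ⊗ j ⊗ l ⊕ b ⊗ c ⊗ c ⊗ j ⊗ j ⊗ l ⊕ c ⊗ c ⊗ c ⊗ c ⊗ j ⊗ l ⊕ c ⊗ c ⊗ c ⊗ j ⊗ j ⊗ l ⊕ c ⊗ c ⊗ c ⊗ j ⊗ l ⊗ l ⊕ c ⊗ c ⊗ j ⊗ j ⊗ l ⊗ l) ⊕ g(g(g(l, c), g(j, l)), b ⊕ c ⊗ c ⊕ c ⊗ c ⊗ j ⊗ l ⊕ g(b, l) ⊕ j ⊕ j)

Derivation:
Left:  (g((g(l, c) ⊕ (g(j, b) ⊕ l ⊗ (c ⊗ j))) ⊕ g(c, j), (((l ⊗ c) ⊗ j) ⊗ c ⊗ j ⊗ c ⊕ (c ⊗ c) ⊗ (c ⊗ ((l ⊗ b) ⊗ j))) ⊕ c ⊗ c ⊗ c ⊗ j ⊗ l ⊗ l ⊕ j ⊗ c ⊗ (l ⊗ j) ⊗ c ⊗ l ⊕ j ⊗ l ⊗ c ⊗ b ⊗ j ⊗ c ⊕ (j ⊗ (c ⊗ c)) ⊗ (c ⊗ (c ⊗ l))) ⊕ g(g(g(l, c), g(j, l)), (c ⊗ c ⊕ b) ⊕ l ⊗ (c ⊗ j) ⊗ c ⊕ g(b, l) ⊕ (j ⊕ j))) ⊕ (j ⊗ c ⊗ b ⊗ g((j ⊗ l) ⊗ (b ⊗ c), c ⊕ (j ⊕ c)) ⊕ (l ⊗ g(b ⊗ j ⊗ c ⊗ l, (j ⊕ c) ⊕ c)) ⊗ l) ⊗ g((l ⊕ j) ⊕ (c ⊕ c), g(j, b))
  Distribute:  g(c ⊗ j ⊗ l ⊕ g(c, j) ⊕ g(j, b) ⊕ g(l, c), b ⊗ c ⊗ c ⊗ c ⊗ j ⊗ l ⊕ b ⊗ c ⊗ c ⊗ j ⊗ j ⊗ l ⊕ c ⊗ c ⊗ c ⊗ c ⊗ j ⊗ l ⊕ c ⊗ c ⊗ c ⊗ j ⊗ j ⊗ l ⊕ c ⊗ c ⊗ c ⊗ j ⊗ l ⊗ l ⊕ c ⊗ c ⊗ j ⊗ j ⊗ l ⊗ l) ⊕ g(g(g(l, c), g(j, l)), b ⊕ c ⊗ c ⊕ c ⊗ c ⊗ j ⊗ l ⊕ g(b, l) ⊕ j ⊕ j) ⊕ b ⊗ c ⊗ g(b ⊗ c ⊗ j ⊗ l, c ⊕ c ⊕ j) ⊗ g(c ⊕ c ⊕ j ⊕ l, g(j, b)) ⊗ j ⊕ g(b ⊗ c ⊗ j ⊗ l, c ⊕ c ⊕ j) ⊗ g(c ⊕ c ⊕ j ⊕ l, g(j, b)) ⊗ l ⊗ l
  Sort:  b ⊗ c ⊗ g(b ⊗ c ⊗ j ⊗ l, c ⊕ c ⊕ j) ⊗ g(c ⊕ c ⊕ j ⊕ l, g(j, b)) ⊗ j ⊕ g(b ⊗ c ⊗ j ⊗ l, c ⊕ c ⊕ j) ⊗ g(c ⊕ c ⊕ j ⊕ l, g(j, b)) ⊗ l ⊗ l ⊕ g(c ⊗ j ⊗ l ⊕ g(c, j) ⊕ g(j, b) ⊕ g(l, c), b ⊗ c ⊗ c ⊗ c ⊗ j ⊗ l ⊕ b ⊗ c ⊗ c ⊗ j ⊗ j ⊗ l ⊕ c ⊗ c ⊗ c ⊗ c ⊗ j ⊗ l ⊕ c ⊗ c ⊗ c ⊗ j ⊗ j ⊗ l ⊕ c ⊗ c ⊗ c ⊗ j ⊗ l ⊗ l ⊕ c ⊗ c ⊗ j ⊗ j ⊗ l ⊗ l) ⊕ g(g(g(l, c), g(j, l)), b ⊕ c ⊗ c ⊕ c ⊗ c ⊗ j ⊗ l ⊕ g(b, l) ⊕ j ⊕ j)
Right:  g((c ⊗ (l ⊗ j) ⊕ g(l, c)) ⊕ g(j, b) ⊕ g(c, j), ((((l ⊗ j) ⊗ c ⊗ (c ⊗ j) ⊗ l ⊕ (j ⊗ c) ⊗ ((c ⊗ l) ⊗ b) ⊗ c) ⊕ (c ⊗ l ⊗ (c ⊗ (c ⊗ (l ⊗ j))) ⊕ b ⊗ j ⊗ c ⊗ j ⊗ l ⊗ c)) ⊕ (l ⊗ j) ⊗ j ⊗ c ⊗ c ⊗ c) ⊕ c ⊗ (c ⊗ c) ⊗ l ⊗ (j ⊗ c)) ⊕ g(l ⊗ b ⊗ c ⊗ j, c ⊕ j ⊕ c) ⊗ g(j ⊕ (c ⊕ (c ⊕ l)), g(j, b)) ⊗ b ⊗ j ⊗ c ⊗ g(c ⊕ l ⊕ c ⊕ j, g(j, b)) ⊕ g(g(g(l, c), g(j, l)), ((b ⊕ j) ⊕ j) ⊕ (g(b, l) ⊕ c ⊗ (c ⊕ j ⊗ (l ⊗ c)))) ⊕ l ⊗ (l ⊗ g(b ⊗ (c ⊗ l) ⊗ j, (c ⊕ c) ⊕ j))
  Expand products over sums:  g(c ⊗ j ⊗ l ⊕ g(c, j) ⊕ g(j, b) ⊕ g(l, c), b ⊗ c ⊗ c ⊗ c ⊗ j ⊗ l ⊕ b ⊗ c ⊗ c ⊗ j ⊗ j ⊗ l ⊕ c ⊗ c ⊗ c ⊗ c ⊗ j ⊗ l ⊕ c ⊗ c ⊗ c ⊗ j ⊗ j ⊗ l ⊕ c ⊗ c ⊗ c ⊗ j ⊗ l ⊗ l ⊕ c ⊗ c ⊗ j ⊗ j ⊗ l ⊗ l) ⊕ b ⊗ c ⊗ g(b ⊗ c ⊗ j ⊗ l, c ⊕ c ⊕ j) ⊗ g(c ⊕ c ⊕ j ⊕ l, g(j, b)) ⊗ g(c ⊕ c ⊕ j ⊕ l, g(j, b)) ⊗ j ⊕ g(g(g(l, c), g(j, l)), b ⊕ c ⊗ c ⊕ c ⊗ c ⊗ j ⊗ l ⊕ g(b, l) ⊕ j ⊕ j) ⊕ g(b ⊗ c ⊗ j ⊗ l, c ⊕ c ⊕ j) ⊗ l ⊗ l
  Sort arguments:  b ⊗ c ⊗ g(b ⊗ c ⊗ j ⊗ l, c ⊕ c ⊕ j) ⊗ g(c ⊕ c ⊕ j ⊕ l, g(j, b)) ⊗ g(c ⊕ c ⊕ j ⊕ l, g(j, b)) ⊗ j ⊕ g(b ⊗ c ⊗ j ⊗ l, c ⊕ c ⊕ j) ⊗ l ⊗ l ⊕ g(c ⊗ j ⊗ l ⊕ g(c, j) ⊕ g(j, b) ⊕ g(l, c), b ⊗ c ⊗ c ⊗ c ⊗ j ⊗ l ⊕ b ⊗ c ⊗ c ⊗ j ⊗ j ⊗ l ⊕ c ⊗ c ⊗ c ⊗ c ⊗ j ⊗ l ⊕ c ⊗ c ⊗ c ⊗ j ⊗ j ⊗ l ⊕ c ⊗ c ⊗ c ⊗ j ⊗ l ⊗ l ⊕ c ⊗ c ⊗ j ⊗ j ⊗ l ⊗ l) ⊕ g(g(g(l, c), g(j, l)), b ⊕ c ⊗ c ⊕ c ⊗ c ⊗ j ⊗ l ⊕ g(b, l) ⊕ j ⊕ j)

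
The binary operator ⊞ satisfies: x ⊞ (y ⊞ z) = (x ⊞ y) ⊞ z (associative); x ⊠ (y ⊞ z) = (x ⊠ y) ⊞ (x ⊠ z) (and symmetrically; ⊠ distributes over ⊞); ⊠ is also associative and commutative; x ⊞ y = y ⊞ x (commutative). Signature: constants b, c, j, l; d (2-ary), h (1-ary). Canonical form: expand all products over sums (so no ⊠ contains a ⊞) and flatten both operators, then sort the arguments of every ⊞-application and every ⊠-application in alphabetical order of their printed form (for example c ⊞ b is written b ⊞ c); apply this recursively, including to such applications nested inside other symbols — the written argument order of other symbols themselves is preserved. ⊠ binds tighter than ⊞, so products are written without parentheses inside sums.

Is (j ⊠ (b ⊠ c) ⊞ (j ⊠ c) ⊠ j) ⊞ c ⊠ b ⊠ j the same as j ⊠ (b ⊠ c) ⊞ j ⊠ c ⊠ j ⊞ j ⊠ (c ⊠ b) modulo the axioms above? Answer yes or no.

Answer: yes — both canonical forms are b ⊠ c ⊠ j ⊞ b ⊠ c ⊠ j ⊞ c ⊠ j ⊠ j

Derivation:
Left:  (j ⊠ (b ⊠ c) ⊞ (j ⊠ c) ⊠ j) ⊞ c ⊠ b ⊠ j
  Merge nested applications:  b ⊠ c ⊠ j ⊞ c ⊠ j ⊠ j ⊞ b ⊠ c ⊠ j
  Sort:  b ⊠ c ⊠ j ⊞ b ⊠ c ⊠ j ⊞ c ⊠ j ⊠ j
Right:  j ⊠ (b ⊠ c) ⊞ j ⊠ c ⊠ j ⊞ j ⊠ (c ⊠ b)
  Flatten:  b ⊠ c ⊠ j ⊞ c ⊠ j ⊠ j ⊞ b ⊠ c ⊠ j
  Sort:  b ⊠ c ⊠ j ⊞ b ⊠ c ⊠ j ⊞ c ⊠ j ⊠ j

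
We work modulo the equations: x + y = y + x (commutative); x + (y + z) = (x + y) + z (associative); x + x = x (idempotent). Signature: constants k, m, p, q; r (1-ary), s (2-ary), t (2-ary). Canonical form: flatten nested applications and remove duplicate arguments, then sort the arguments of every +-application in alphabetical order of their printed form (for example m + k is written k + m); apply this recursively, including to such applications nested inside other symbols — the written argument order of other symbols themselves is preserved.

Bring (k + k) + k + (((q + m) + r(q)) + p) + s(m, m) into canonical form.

Un-nest:  k + k + k + q + m + r(q) + p + s(m, m)
Deduplicate:  drop duplicate k, k
Sort arguments:  k + m + p + q + r(q) + s(m, m)

Answer: k + m + p + q + r(q) + s(m, m)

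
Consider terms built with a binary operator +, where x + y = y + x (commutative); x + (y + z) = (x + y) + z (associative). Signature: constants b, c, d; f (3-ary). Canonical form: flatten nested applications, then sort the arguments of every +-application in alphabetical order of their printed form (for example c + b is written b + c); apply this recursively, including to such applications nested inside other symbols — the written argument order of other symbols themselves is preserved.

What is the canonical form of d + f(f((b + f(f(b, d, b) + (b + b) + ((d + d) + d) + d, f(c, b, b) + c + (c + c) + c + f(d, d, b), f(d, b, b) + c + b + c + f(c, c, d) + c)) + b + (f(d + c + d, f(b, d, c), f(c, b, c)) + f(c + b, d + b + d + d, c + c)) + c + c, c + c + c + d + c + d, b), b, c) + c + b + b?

Answer: b + b + c + d + f(f(b + b + c + c + f(b + b + d + d + d + d + f(b, d, b), c + c + c + c + f(c, b, b) + f(d, d, b), b + c + c + c + f(c, c, d) + f(d, b, b)) + f(b + c, b + d + d + d, c + c) + f(c + d + d, f(b, d, c), f(c, b, c)), c + c + c + c + d + d, b), b, c)

Derivation:
Inside:  f(f((b + f(f(b, d, b) + (b + b) + ((d + d) + d) + d, f(c, b, b) + c + (c + c) + c + f(d, d, b), f(d, b, b) + c + b + c + f(c, c, d) + c)) + b + (f(d + c + d, f(b, d, c), f(c, b, c)) + f(c + b, d + b + d + d, c + c)) + c + c, c + c + c + d + c + d, b), b, c)  →  f(f(b + b + c + c + f(b + b + d + d + d + d + f(b, d, b), c + c + c + c + f(c, b, b) + f(d, d, b), b + c + c + c + f(c, c, d) + f(d, b, b)) + f(b + c, b + d + d + d, c + c) + f(c + d + d, f(b, d, c), f(c, b, c)), c + c + c + c + d + d, b), b, c)
Sort:  b + b + c + d + f(f(b + b + c + c + f(b + b + d + d + d + d + f(b, d, b), c + c + c + c + f(c, b, b) + f(d, d, b), b + c + c + c + f(c, c, d) + f(d, b, b)) + f(b + c, b + d + d + d, c + c) + f(c + d + d, f(b, d, c), f(c, b, c)), c + c + c + c + d + d, b), b, c)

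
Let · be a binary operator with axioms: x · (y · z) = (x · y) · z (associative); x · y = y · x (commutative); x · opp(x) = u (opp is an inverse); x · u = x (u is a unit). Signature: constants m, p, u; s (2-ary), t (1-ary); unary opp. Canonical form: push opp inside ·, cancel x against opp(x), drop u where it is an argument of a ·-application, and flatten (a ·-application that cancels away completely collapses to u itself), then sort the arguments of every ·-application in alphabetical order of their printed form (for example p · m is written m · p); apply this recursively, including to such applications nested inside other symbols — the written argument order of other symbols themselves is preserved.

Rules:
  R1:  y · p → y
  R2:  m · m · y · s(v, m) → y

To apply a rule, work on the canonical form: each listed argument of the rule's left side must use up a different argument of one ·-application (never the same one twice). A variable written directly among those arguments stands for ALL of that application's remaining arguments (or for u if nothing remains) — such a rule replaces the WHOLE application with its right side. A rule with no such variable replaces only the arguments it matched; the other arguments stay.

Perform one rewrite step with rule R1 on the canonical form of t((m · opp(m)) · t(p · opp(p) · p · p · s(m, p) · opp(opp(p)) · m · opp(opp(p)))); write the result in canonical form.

Answer: t(t(m · p · p · p · s(m, p)))

Derivation:
Canonical form:  t(t(m · p · p · p · p · s(m, p)))
Apply R1:  consuming p;  y := m · p · p · p · s(m, p)
The extension variable absorbs all remaining arguments, so the whole application is rewritten.
New term:  t(t(m · p · p · p · s(m, p)))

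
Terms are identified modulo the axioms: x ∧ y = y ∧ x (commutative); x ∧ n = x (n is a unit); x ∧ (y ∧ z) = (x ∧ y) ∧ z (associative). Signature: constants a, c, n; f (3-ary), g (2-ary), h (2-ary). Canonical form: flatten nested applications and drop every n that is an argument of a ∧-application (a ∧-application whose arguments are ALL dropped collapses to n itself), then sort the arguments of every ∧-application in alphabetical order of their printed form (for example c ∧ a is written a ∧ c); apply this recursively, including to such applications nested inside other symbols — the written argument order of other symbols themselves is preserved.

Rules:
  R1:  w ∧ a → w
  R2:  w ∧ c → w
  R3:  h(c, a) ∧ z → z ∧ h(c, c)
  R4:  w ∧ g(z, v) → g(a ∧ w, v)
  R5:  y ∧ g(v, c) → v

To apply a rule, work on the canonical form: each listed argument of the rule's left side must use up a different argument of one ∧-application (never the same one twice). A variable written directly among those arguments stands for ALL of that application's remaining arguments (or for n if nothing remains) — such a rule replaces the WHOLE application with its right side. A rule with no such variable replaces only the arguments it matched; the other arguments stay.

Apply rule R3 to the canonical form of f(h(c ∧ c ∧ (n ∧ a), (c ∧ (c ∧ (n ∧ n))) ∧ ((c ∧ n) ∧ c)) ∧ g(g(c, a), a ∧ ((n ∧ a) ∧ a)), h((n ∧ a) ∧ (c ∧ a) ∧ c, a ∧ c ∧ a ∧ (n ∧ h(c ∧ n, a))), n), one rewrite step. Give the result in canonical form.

Answer: f(g(g(c, a), a ∧ a ∧ a) ∧ h(a ∧ c ∧ c, c ∧ c ∧ c ∧ c), h(a ∧ a ∧ c ∧ c, a ∧ a ∧ c ∧ h(c, c)), n)

Derivation:
Canonical form:  f(g(g(c, a), a ∧ a ∧ a) ∧ h(a ∧ c ∧ c, c ∧ c ∧ c ∧ c), h(a ∧ a ∧ c ∧ c, a ∧ a ∧ c ∧ h(c, a)), n)
Match R3:  consume h(c, a);  z := a ∧ a ∧ c
The variable takes the whole remainder — replace the entire application.
Result:  f(g(g(c, a), a ∧ a ∧ a) ∧ h(a ∧ c ∧ c, c ∧ c ∧ c ∧ c), h(a ∧ a ∧ c ∧ c, a ∧ a ∧ c ∧ h(c, c)), n)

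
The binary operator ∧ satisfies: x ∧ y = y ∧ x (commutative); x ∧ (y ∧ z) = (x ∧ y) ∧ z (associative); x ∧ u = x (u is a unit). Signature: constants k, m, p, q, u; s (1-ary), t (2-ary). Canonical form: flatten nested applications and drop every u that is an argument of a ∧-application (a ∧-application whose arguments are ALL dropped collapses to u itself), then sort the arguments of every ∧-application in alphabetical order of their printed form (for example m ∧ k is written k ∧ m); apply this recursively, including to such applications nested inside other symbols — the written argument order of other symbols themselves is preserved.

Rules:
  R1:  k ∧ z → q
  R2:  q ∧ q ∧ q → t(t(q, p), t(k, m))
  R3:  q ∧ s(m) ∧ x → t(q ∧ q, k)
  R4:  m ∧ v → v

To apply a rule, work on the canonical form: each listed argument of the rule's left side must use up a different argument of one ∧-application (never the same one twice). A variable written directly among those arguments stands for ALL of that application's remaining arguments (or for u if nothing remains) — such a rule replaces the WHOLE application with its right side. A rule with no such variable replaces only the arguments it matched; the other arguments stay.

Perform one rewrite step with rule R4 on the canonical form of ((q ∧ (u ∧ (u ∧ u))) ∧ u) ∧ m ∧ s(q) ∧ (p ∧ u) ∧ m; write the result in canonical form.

Answer: m ∧ p ∧ q ∧ s(q)

Derivation:
Canonical form:  m ∧ m ∧ p ∧ q ∧ s(q)
R4 matches:  uses m;  v := m ∧ p ∧ q ∧ s(q)
The extension variable absorbs all remaining arguments, so the whole application is rewritten.
Giving:  m ∧ p ∧ q ∧ s(q)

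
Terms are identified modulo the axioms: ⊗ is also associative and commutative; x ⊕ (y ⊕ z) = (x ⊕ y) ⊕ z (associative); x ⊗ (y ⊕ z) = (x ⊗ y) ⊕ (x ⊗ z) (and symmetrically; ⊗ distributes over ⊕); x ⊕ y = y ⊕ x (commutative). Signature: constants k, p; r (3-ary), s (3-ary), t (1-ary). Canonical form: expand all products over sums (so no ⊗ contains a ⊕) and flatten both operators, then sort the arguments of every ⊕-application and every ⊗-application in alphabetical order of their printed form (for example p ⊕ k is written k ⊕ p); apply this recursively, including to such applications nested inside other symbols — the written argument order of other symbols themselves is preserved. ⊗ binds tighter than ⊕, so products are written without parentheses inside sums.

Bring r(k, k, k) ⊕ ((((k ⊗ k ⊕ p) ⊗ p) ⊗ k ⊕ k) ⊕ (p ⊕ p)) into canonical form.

Answer: k ⊕ k ⊗ k ⊗ k ⊗ p ⊕ k ⊗ p ⊗ p ⊕ p ⊕ p ⊕ r(k, k, k)

Derivation:
Expand products over sums:  r(k, k, k) ⊕ k ⊗ k ⊗ k ⊗ p ⊕ k ⊗ p ⊗ p ⊕ k ⊕ p ⊕ p
Sort:  k ⊕ k ⊗ k ⊗ k ⊗ p ⊕ k ⊗ p ⊗ p ⊕ p ⊕ p ⊕ r(k, k, k)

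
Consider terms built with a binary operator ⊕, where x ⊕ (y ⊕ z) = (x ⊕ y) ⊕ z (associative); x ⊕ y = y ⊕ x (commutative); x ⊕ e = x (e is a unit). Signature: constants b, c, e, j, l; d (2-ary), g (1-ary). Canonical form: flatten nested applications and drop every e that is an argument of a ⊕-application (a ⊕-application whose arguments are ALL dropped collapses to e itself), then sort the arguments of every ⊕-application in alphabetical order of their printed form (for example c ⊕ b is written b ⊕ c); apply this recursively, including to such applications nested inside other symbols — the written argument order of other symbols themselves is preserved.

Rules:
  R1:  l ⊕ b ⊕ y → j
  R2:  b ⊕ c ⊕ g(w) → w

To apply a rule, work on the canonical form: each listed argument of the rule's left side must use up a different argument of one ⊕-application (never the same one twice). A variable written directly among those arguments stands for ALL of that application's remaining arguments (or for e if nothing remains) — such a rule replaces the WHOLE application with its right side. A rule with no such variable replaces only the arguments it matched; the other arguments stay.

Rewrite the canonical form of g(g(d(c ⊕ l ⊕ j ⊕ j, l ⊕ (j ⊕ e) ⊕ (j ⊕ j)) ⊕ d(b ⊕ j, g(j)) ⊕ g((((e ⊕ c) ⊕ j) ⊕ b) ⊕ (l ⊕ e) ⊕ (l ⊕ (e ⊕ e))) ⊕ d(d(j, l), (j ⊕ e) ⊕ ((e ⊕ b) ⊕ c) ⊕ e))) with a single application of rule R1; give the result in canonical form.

Answer: g(g(d(b ⊕ j, g(j)) ⊕ d(c ⊕ j ⊕ j ⊕ l, j ⊕ j ⊕ j ⊕ l) ⊕ d(d(j, l), b ⊕ c ⊕ j) ⊕ g(j)))

Derivation:
Canonical form:  g(g(d(b ⊕ j, g(j)) ⊕ d(c ⊕ j ⊕ j ⊕ l, j ⊕ j ⊕ j ⊕ l) ⊕ d(d(j, l), b ⊕ c ⊕ j) ⊕ g(b ⊕ c ⊕ j ⊕ l ⊕ l)))
Apply R1:  consuming b, l;  y := c ⊕ j ⊕ l
The variable takes the whole remainder — replace the entire application.
New term:  g(g(d(b ⊕ j, g(j)) ⊕ d(c ⊕ j ⊕ j ⊕ l, j ⊕ j ⊕ j ⊕ l) ⊕ d(d(j, l), b ⊕ c ⊕ j) ⊕ g(j)))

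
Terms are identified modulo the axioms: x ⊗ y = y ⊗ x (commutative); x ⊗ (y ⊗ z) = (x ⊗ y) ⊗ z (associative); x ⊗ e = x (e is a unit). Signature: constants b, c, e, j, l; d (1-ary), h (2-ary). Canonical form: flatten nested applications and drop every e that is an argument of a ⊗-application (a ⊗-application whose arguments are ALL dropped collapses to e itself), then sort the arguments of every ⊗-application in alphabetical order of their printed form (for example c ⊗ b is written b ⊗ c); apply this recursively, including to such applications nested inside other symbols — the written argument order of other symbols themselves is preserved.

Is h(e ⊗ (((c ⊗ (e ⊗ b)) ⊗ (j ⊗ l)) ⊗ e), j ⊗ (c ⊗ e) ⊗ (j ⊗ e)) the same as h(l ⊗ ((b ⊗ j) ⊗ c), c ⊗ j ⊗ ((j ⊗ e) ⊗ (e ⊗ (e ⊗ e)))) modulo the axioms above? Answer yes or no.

Answer: yes — both canonical forms are h(b ⊗ c ⊗ j ⊗ l, c ⊗ j ⊗ j)

Derivation:
Left:  h(e ⊗ (((c ⊗ (e ⊗ b)) ⊗ (j ⊗ l)) ⊗ e), j ⊗ (c ⊗ e) ⊗ (j ⊗ e))
  Work inside:  e ⊗ (((c ⊗ (e ⊗ b)) ⊗ (j ⊗ l)) ⊗ e)
  Un-nest:  e ⊗ c ⊗ e ⊗ b ⊗ j ⊗ l ⊗ e
  Units out:  drop e (×3)
  Sort:  b ⊗ c ⊗ j ⊗ l
  Reassemble:  h(b ⊗ c ⊗ j ⊗ l, c ⊗ j ⊗ j)
Right:  h(l ⊗ ((b ⊗ j) ⊗ c), c ⊗ j ⊗ ((j ⊗ e) ⊗ (e ⊗ (e ⊗ e))))
  Descend into:  c ⊗ j ⊗ ((j ⊗ e) ⊗ (e ⊗ (e ⊗ e)))
  Un-nest:  c ⊗ j ⊗ j ⊗ e ⊗ e ⊗ e ⊗ e
  Unit:  drop e (×4)
  Sort arguments:  c ⊗ j ⊗ j
  Rebuild:  h(b ⊗ c ⊗ j ⊗ l, c ⊗ j ⊗ j)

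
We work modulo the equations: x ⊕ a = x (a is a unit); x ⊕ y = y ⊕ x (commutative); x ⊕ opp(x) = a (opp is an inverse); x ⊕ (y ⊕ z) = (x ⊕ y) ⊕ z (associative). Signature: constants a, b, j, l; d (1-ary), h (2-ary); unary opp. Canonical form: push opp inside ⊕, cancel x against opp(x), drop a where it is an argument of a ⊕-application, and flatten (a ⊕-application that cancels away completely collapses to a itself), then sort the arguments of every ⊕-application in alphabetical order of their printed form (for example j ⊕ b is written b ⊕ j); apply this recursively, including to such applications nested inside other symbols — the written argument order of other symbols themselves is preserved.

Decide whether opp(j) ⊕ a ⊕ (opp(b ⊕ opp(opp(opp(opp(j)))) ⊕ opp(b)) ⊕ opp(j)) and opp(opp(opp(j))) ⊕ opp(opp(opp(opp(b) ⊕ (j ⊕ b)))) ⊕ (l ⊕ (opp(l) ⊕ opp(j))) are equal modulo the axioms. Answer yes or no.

Left:  opp(j) ⊕ a ⊕ (opp(b ⊕ opp(opp(opp(opp(j)))) ⊕ opp(b)) ⊕ opp(j))
  Push opp inside:  distribute opp over ⊕ and collapse double opp
  Inverses cancel:  b cancels
  Collect terms:  opp(j) ⊕ opp(j) ⊕ opp(j)
Right:  opp(opp(opp(j))) ⊕ opp(opp(opp(opp(b) ⊕ (j ⊕ b)))) ⊕ (l ⊕ (opp(l) ⊕ opp(j)))
  Push opp inside:  distribute opp over ⊕ and collapse double opp
  Cancel inverse pairs:  b cancels; l cancels
  Collect terms:  opp(j) ⊕ opp(j) ⊕ opp(j)

Answer: yes — both canonical forms are opp(j) ⊕ opp(j) ⊕ opp(j)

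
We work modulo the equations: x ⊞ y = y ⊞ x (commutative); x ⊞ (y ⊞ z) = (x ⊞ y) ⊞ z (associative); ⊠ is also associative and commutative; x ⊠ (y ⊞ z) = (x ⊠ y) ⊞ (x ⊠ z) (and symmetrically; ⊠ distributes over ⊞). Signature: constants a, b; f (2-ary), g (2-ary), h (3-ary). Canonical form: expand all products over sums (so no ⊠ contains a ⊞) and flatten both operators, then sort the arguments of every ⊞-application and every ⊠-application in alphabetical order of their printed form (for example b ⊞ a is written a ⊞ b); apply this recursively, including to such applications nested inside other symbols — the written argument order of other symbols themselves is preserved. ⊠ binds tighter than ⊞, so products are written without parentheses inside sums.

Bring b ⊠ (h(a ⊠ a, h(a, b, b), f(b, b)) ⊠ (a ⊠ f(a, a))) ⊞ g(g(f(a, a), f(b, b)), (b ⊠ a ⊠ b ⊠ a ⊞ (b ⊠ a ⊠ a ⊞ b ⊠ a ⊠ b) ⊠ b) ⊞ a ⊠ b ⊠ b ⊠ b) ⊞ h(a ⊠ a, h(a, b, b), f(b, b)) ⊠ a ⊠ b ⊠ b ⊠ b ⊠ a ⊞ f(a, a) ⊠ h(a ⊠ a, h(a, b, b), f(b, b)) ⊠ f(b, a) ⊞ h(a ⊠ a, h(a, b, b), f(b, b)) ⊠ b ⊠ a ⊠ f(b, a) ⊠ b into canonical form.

Answer: a ⊠ a ⊠ b ⊠ b ⊠ b ⊠ h(a ⊠ a, h(a, b, b), f(b, b)) ⊞ a ⊠ b ⊠ b ⊠ f(b, a) ⊠ h(a ⊠ a, h(a, b, b), f(b, b)) ⊞ a ⊠ b ⊠ f(a, a) ⊠ h(a ⊠ a, h(a, b, b), f(b, b)) ⊞ f(a, a) ⊠ f(b, a) ⊠ h(a ⊠ a, h(a, b, b), f(b, b)) ⊞ g(g(f(a, a), f(b, b)), a ⊠ a ⊠ b ⊠ b ⊞ a ⊠ a ⊠ b ⊠ b ⊞ a ⊠ b ⊠ b ⊠ b ⊞ a ⊠ b ⊠ b ⊠ b)

Derivation:
Expand:  a ⊠ b ⊠ f(a, a) ⊠ h(a ⊠ a, h(a, b, b), f(b, b)) ⊞ g(g(f(a, a), f(b, b)), a ⊠ a ⊠ b ⊠ b ⊞ a ⊠ a ⊠ b ⊠ b ⊞ a ⊠ b ⊠ b ⊠ b ⊞ a ⊠ b ⊠ b ⊠ b) ⊞ a ⊠ a ⊠ b ⊠ b ⊠ b ⊠ h(a ⊠ a, h(a, b, b), f(b, b)) ⊞ f(a, a) ⊠ f(b, a) ⊠ h(a ⊠ a, h(a, b, b), f(b, b)) ⊞ a ⊠ b ⊠ b ⊠ f(b, a) ⊠ h(a ⊠ a, h(a, b, b), f(b, b))
Sort arguments:  a ⊠ a ⊠ b ⊠ b ⊠ b ⊠ h(a ⊠ a, h(a, b, b), f(b, b)) ⊞ a ⊠ b ⊠ b ⊠ f(b, a) ⊠ h(a ⊠ a, h(a, b, b), f(b, b)) ⊞ a ⊠ b ⊠ f(a, a) ⊠ h(a ⊠ a, h(a, b, b), f(b, b)) ⊞ f(a, a) ⊠ f(b, a) ⊠ h(a ⊠ a, h(a, b, b), f(b, b)) ⊞ g(g(f(a, a), f(b, b)), a ⊠ a ⊠ b ⊠ b ⊞ a ⊠ a ⊠ b ⊠ b ⊞ a ⊠ b ⊠ b ⊠ b ⊞ a ⊠ b ⊠ b ⊠ b)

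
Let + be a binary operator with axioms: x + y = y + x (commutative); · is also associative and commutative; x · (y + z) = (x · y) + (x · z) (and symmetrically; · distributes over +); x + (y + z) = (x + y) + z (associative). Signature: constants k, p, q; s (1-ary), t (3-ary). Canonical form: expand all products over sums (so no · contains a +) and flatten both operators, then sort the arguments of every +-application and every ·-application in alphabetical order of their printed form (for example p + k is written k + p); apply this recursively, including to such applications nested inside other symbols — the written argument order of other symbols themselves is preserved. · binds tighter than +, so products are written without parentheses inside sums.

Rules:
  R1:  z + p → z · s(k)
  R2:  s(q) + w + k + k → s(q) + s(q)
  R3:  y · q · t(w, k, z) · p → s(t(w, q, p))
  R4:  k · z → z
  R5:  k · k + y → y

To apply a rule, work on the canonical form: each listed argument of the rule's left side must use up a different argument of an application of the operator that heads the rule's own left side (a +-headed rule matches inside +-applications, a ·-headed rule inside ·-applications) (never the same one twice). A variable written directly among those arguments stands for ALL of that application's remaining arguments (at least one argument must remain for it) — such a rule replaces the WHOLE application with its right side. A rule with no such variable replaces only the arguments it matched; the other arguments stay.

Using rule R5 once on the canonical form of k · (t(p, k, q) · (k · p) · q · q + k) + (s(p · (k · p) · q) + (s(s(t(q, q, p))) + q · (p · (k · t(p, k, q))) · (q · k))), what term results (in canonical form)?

Answer: k · k · p · q · q · t(p, k, q) + k · k · p · q · q · t(p, k, q) + s(k · p · p · q) + s(s(t(q, q, p)))

Derivation:
Canonical form:  k · k + k · k · p · q · q · t(p, k, q) + k · k · p · q · q · t(p, k, q) + s(k · p · p · q) + s(s(t(q, q, p)))
Match R5:  consume k · k;  y := k · k · p · q · q · t(p, k, q) + k · k · p · q · q · t(p, k, q) + s(k · p · p · q) + s(s(t(q, q, p)))
The variable takes the whole remainder — replace the entire application.
Giving:  k · k · p · q · q · t(p, k, q) + k · k · p · q · q · t(p, k, q) + s(k · p · p · q) + s(s(t(q, q, p)))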